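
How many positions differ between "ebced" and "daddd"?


Comparing "ebced" and "daddd" position by position:
  Position 0: 'e' vs 'd' => DIFFER
  Position 1: 'b' vs 'a' => DIFFER
  Position 2: 'c' vs 'd' => DIFFER
  Position 3: 'e' vs 'd' => DIFFER
  Position 4: 'd' vs 'd' => same
Positions that differ: 4

4


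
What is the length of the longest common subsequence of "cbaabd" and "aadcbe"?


LCS of "cbaabd" and "aadcbe"
DP table:
           a    a    d    c    b    e
      0    0    0    0    0    0    0
  c   0    0    0    0    1    1    1
  b   0    0    0    0    1    2    2
  a   0    1    1    1    1    2    2
  a   0    1    2    2    2    2    2
  b   0    1    2    2    2    3    3
  d   0    1    2    3    3    3    3
LCS length = dp[6][6] = 3

3


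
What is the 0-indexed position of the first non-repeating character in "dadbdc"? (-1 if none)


Input: dadbdc
Character frequencies:
  'a': 1
  'b': 1
  'c': 1
  'd': 3
Scanning left to right for freq == 1:
  Position 0 ('d'): freq=3, skip
  Position 1 ('a'): unique! => answer = 1

1


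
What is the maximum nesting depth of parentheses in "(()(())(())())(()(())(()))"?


Input: "(()(())(())())(()(())(()))"
Tracking depth:
  Position 0 '(': depth becomes 1
  Position 1 '(': depth becomes 2
  Position 2 ')': depth becomes 1
  Position 3 '(': depth becomes 2
  Position 4 '(': depth becomes 3
  Position 5 ')': depth becomes 2
  Position 6 ')': depth becomes 1
  Position 7 '(': depth becomes 2
  Position 8 '(': depth becomes 3
  Position 9 ')': depth becomes 2
  Position 10 ')': depth becomes 1
  Position 11 '(': depth becomes 2
  Position 12 ')': depth becomes 1
  Position 13 ')': depth becomes 0
  Position 14 '(': depth becomes 1
  Position 15 '(': depth becomes 2
  Position 16 ')': depth becomes 1
  Position 17 '(': depth becomes 2
  Position 18 '(': depth becomes 3
  Position 19 ')': depth becomes 2
  Position 20 ')': depth becomes 1
  Position 21 '(': depth becomes 2
  Position 22 '(': depth becomes 3
  Position 23 ')': depth becomes 2
  Position 24 ')': depth becomes 1
  Position 25 ')': depth becomes 0
Maximum depth reached: 3

3


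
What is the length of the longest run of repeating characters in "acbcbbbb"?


Input: "acbcbbbb"
Scanning for longest run:
  Position 1 ('c'): new char, reset run to 1
  Position 2 ('b'): new char, reset run to 1
  Position 3 ('c'): new char, reset run to 1
  Position 4 ('b'): new char, reset run to 1
  Position 5 ('b'): continues run of 'b', length=2
  Position 6 ('b'): continues run of 'b', length=3
  Position 7 ('b'): continues run of 'b', length=4
Longest run: 'b' with length 4

4


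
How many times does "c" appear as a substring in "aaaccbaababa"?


Searching for "c" in "aaaccbaababa"
Scanning each position:
  Position 0: "a" => no
  Position 1: "a" => no
  Position 2: "a" => no
  Position 3: "c" => MATCH
  Position 4: "c" => MATCH
  Position 5: "b" => no
  Position 6: "a" => no
  Position 7: "a" => no
  Position 8: "b" => no
  Position 9: "a" => no
  Position 10: "b" => no
  Position 11: "a" => no
Total occurrences: 2

2


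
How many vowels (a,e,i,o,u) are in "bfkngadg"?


Input: bfkngadg
Checking each character:
  'b' at position 0: consonant
  'f' at position 1: consonant
  'k' at position 2: consonant
  'n' at position 3: consonant
  'g' at position 4: consonant
  'a' at position 5: vowel (running total: 1)
  'd' at position 6: consonant
  'g' at position 7: consonant
Total vowels: 1

1


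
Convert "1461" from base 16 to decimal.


Input: "1461" in base 16
Positional expansion:
  Digit '1' (value 1) x 16^3 = 4096
  Digit '4' (value 4) x 16^2 = 1024
  Digit '6' (value 6) x 16^1 = 96
  Digit '1' (value 1) x 16^0 = 1
Sum = 5217

5217


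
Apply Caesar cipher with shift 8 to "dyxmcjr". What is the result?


Caesar cipher: shift "dyxmcjr" by 8
  'd' (pos 3) + 8 = pos 11 = 'l'
  'y' (pos 24) + 8 = pos 6 = 'g'
  'x' (pos 23) + 8 = pos 5 = 'f'
  'm' (pos 12) + 8 = pos 20 = 'u'
  'c' (pos 2) + 8 = pos 10 = 'k'
  'j' (pos 9) + 8 = pos 17 = 'r'
  'r' (pos 17) + 8 = pos 25 = 'z'
Result: lgfukrz

lgfukrz


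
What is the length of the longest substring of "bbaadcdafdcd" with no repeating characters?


Input: "bbaadcdafdcd"
Sliding window (track last position of each char):
  Position 0 ('b'): window [0,0] length 1 -- new best
  Position 1 ('b'): repeat (last at 0), move window start to 1
  Position 1 ('b'): window [1,1] length 1
  Position 2 ('a'): window [1,2] length 2 -- new best
  Position 3 ('a'): repeat (last at 2), move window start to 3
  Position 3 ('a'): window [3,3] length 1
  Position 4 ('d'): window [3,4] length 2
  Position 5 ('c'): window [3,5] length 3 -- new best
  Position 6 ('d'): repeat (last at 4), move window start to 5
  Position 6 ('d'): window [5,6] length 2
  Position 7 ('a'): window [5,7] length 3
  Position 8 ('f'): window [5,8] length 4 -- new best
  Position 9 ('d'): repeat (last at 6), move window start to 7
  Position 9 ('d'): window [7,9] length 3
  Position 10 ('c'): window [7,10] length 4
  Position 11 ('d'): repeat (last at 9), move window start to 10
  Position 11 ('d'): window [10,11] length 2
Longest substring with no repeats: "cdaf" with length 4

4


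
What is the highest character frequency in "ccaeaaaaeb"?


Input: ccaeaaaaeb
Character counts:
  'a': 5
  'b': 1
  'c': 2
  'e': 2
Maximum frequency: 5

5


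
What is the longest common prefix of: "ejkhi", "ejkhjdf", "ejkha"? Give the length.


Words: ejkhi, ejkhjdf, ejkha
  Position 0: all 'e' => match
  Position 1: all 'j' => match
  Position 2: all 'k' => match
  Position 3: all 'h' => match
  Position 4: ('i', 'j', 'a') => mismatch, stop
LCP = "ejkh" (length 4)

4


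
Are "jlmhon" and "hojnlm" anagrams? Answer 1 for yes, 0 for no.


Strings: "jlmhon", "hojnlm"
Sorted first:  hjlmno
Sorted second: hjlmno
Sorted forms match => anagrams

1


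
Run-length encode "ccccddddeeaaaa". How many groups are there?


Input: ccccddddeeaaaa
Scanning for consecutive runs:
  Group 1: 'c' x 4 (positions 0-3)
  Group 2: 'd' x 4 (positions 4-7)
  Group 3: 'e' x 2 (positions 8-9)
  Group 4: 'a' x 4 (positions 10-13)
Total groups: 4

4


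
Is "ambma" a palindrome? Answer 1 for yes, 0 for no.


Input: ambma
Reversed: ambma
  Compare pos 0 ('a') with pos 4 ('a'): match
  Compare pos 1 ('m') with pos 3 ('m'): match
Result: palindrome

1


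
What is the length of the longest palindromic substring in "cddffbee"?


Input: "cddffbee"
Checking substrings for palindromes:
  [1:3] "dd" (len 2) => palindrome
  [3:5] "ff" (len 2) => palindrome
  [6:8] "ee" (len 2) => palindrome
Longest palindromic substring: "dd" with length 2

2


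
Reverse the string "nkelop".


Input: nkelop
Reading characters right to left:
  Position 5: 'p'
  Position 4: 'o'
  Position 3: 'l'
  Position 2: 'e'
  Position 1: 'k'
  Position 0: 'n'
Reversed: polekn

polekn


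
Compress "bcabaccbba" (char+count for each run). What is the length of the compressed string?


Input: bcabaccbba
Runs:
  'b' x 1 => "b1"
  'c' x 1 => "c1"
  'a' x 1 => "a1"
  'b' x 1 => "b1"
  'a' x 1 => "a1"
  'c' x 2 => "c2"
  'b' x 2 => "b2"
  'a' x 1 => "a1"
Compressed: "b1c1a1b1a1c2b2a1"
Compressed length: 16

16


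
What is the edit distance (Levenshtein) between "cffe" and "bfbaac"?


Computing edit distance: "cffe" -> "bfbaac"
DP table:
           b    f    b    a    a    c
      0    1    2    3    4    5    6
  c   1    1    2    3    4    5    5
  f   2    2    1    2    3    4    5
  f   3    3    2    2    3    4    5
  e   4    4    3    3    3    4    5
Edit distance = dp[4][6] = 5

5


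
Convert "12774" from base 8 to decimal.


Input: "12774" in base 8
Positional expansion:
  Digit '1' (value 1) x 8^4 = 4096
  Digit '2' (value 2) x 8^3 = 1024
  Digit '7' (value 7) x 8^2 = 448
  Digit '7' (value 7) x 8^1 = 56
  Digit '4' (value 4) x 8^0 = 4
Sum = 5628

5628


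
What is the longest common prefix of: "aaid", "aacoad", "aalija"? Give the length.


Words: aaid, aacoad, aalija
  Position 0: all 'a' => match
  Position 1: all 'a' => match
  Position 2: ('i', 'c', 'l') => mismatch, stop
LCP = "aa" (length 2)

2


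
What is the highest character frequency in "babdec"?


Input: babdec
Character counts:
  'a': 1
  'b': 2
  'c': 1
  'd': 1
  'e': 1
Maximum frequency: 2

2


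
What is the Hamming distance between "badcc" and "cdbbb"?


Comparing "badcc" and "cdbbb" position by position:
  Position 0: 'b' vs 'c' => differ
  Position 1: 'a' vs 'd' => differ
  Position 2: 'd' vs 'b' => differ
  Position 3: 'c' vs 'b' => differ
  Position 4: 'c' vs 'b' => differ
Total differences (Hamming distance): 5

5


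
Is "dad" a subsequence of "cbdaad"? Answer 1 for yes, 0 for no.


Check if "dad" is a subsequence of "cbdaad"
Greedy scan:
  Position 0 ('c'): no match needed
  Position 1 ('b'): no match needed
  Position 2 ('d'): matches sub[0] = 'd'
  Position 3 ('a'): matches sub[1] = 'a'
  Position 4 ('a'): no match needed
  Position 5 ('d'): matches sub[2] = 'd'
All 3 characters matched => is a subsequence

1


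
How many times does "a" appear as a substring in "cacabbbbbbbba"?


Searching for "a" in "cacabbbbbbbba"
Scanning each position:
  Position 0: "c" => no
  Position 1: "a" => MATCH
  Position 2: "c" => no
  Position 3: "a" => MATCH
  Position 4: "b" => no
  Position 5: "b" => no
  Position 6: "b" => no
  Position 7: "b" => no
  Position 8: "b" => no
  Position 9: "b" => no
  Position 10: "b" => no
  Position 11: "b" => no
  Position 12: "a" => MATCH
Total occurrences: 3

3


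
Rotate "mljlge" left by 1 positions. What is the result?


Input: "mljlge", rotate left by 1
First 1 characters: "m"
Remaining characters: "ljlge"
Concatenate remaining + first: "ljlge" + "m" = "ljlgem"

ljlgem


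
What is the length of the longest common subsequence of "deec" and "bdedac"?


LCS of "deec" and "bdedac"
DP table:
           b    d    e    d    a    c
      0    0    0    0    0    0    0
  d   0    0    1    1    1    1    1
  e   0    0    1    2    2    2    2
  e   0    0    1    2    2    2    2
  c   0    0    1    2    2    2    3
LCS length = dp[4][6] = 3

3


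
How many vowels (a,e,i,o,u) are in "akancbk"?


Input: akancbk
Checking each character:
  'a' at position 0: vowel (running total: 1)
  'k' at position 1: consonant
  'a' at position 2: vowel (running total: 2)
  'n' at position 3: consonant
  'c' at position 4: consonant
  'b' at position 5: consonant
  'k' at position 6: consonant
Total vowels: 2

2


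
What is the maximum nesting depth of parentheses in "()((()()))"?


Input: "()((()()))"
Tracking depth:
  Position 0 '(': depth becomes 1
  Position 1 ')': depth becomes 0
  Position 2 '(': depth becomes 1
  Position 3 '(': depth becomes 2
  Position 4 '(': depth becomes 3
  Position 5 ')': depth becomes 2
  Position 6 '(': depth becomes 3
  Position 7 ')': depth becomes 2
  Position 8 ')': depth becomes 1
  Position 9 ')': depth becomes 0
Maximum depth reached: 3

3


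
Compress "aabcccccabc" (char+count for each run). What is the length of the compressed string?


Input: aabcccccabc
Runs:
  'a' x 2 => "a2"
  'b' x 1 => "b1"
  'c' x 5 => "c5"
  'a' x 1 => "a1"
  'b' x 1 => "b1"
  'c' x 1 => "c1"
Compressed: "a2b1c5a1b1c1"
Compressed length: 12

12


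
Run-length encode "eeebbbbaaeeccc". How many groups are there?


Input: eeebbbbaaeeccc
Scanning for consecutive runs:
  Group 1: 'e' x 3 (positions 0-2)
  Group 2: 'b' x 4 (positions 3-6)
  Group 3: 'a' x 2 (positions 7-8)
  Group 4: 'e' x 2 (positions 9-10)
  Group 5: 'c' x 3 (positions 11-13)
Total groups: 5

5


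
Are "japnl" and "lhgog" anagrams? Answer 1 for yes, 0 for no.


Strings: "japnl", "lhgog"
Sorted first:  ajlnp
Sorted second: gghlo
Differ at position 0: 'a' vs 'g' => not anagrams

0


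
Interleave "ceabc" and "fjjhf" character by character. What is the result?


Interleaving "ceabc" and "fjjhf":
  Position 0: 'c' from first, 'f' from second => "cf"
  Position 1: 'e' from first, 'j' from second => "ej"
  Position 2: 'a' from first, 'j' from second => "aj"
  Position 3: 'b' from first, 'h' from second => "bh"
  Position 4: 'c' from first, 'f' from second => "cf"
Result: cfejajbhcf

cfejajbhcf


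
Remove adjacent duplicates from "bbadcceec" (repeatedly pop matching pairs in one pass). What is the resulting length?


Input: bbadcceec
Stack-based adjacent duplicate removal:
  Read 'b': push. Stack: b
  Read 'b': matches stack top 'b' => pop. Stack: (empty)
  Read 'a': push. Stack: a
  Read 'd': push. Stack: ad
  Read 'c': push. Stack: adc
  Read 'c': matches stack top 'c' => pop. Stack: ad
  Read 'e': push. Stack: ade
  Read 'e': matches stack top 'e' => pop. Stack: ad
  Read 'c': push. Stack: adc
Final stack: "adc" (length 3)

3


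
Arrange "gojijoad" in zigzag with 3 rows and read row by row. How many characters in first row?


Zigzag "gojijoad" into 3 rows:
Placing characters:
  'g' => row 0
  'o' => row 1
  'j' => row 2
  'i' => row 1
  'j' => row 0
  'o' => row 1
  'a' => row 2
  'd' => row 1
Rows:
  Row 0: "gj"
  Row 1: "oiod"
  Row 2: "ja"
First row length: 2

2


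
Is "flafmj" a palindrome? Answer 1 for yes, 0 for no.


Input: flafmj
Reversed: jmfalf
  Compare pos 0 ('f') with pos 5 ('j'): MISMATCH
  Compare pos 1 ('l') with pos 4 ('m'): MISMATCH
  Compare pos 2 ('a') with pos 3 ('f'): MISMATCH
Result: not a palindrome

0


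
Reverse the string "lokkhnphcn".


Input: lokkhnphcn
Reading characters right to left:
  Position 9: 'n'
  Position 8: 'c'
  Position 7: 'h'
  Position 6: 'p'
  Position 5: 'n'
  Position 4: 'h'
  Position 3: 'k'
  Position 2: 'k'
  Position 1: 'o'
  Position 0: 'l'
Reversed: nchpnhkkol

nchpnhkkol


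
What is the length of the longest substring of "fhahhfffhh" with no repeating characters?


Input: "fhahhfffhh"
Sliding window (track last position of each char):
  Position 0 ('f'): window [0,0] length 1 -- new best
  Position 1 ('h'): window [0,1] length 2 -- new best
  Position 2 ('a'): window [0,2] length 3 -- new best
  Position 3 ('h'): repeat (last at 1), move window start to 2
  Position 3 ('h'): window [2,3] length 2
  Position 4 ('h'): repeat (last at 3), move window start to 4
  Position 4 ('h'): window [4,4] length 1
  Position 5 ('f'): window [4,5] length 2
  Position 6 ('f'): repeat (last at 5), move window start to 6
  Position 6 ('f'): window [6,6] length 1
  Position 7 ('f'): repeat (last at 6), move window start to 7
  Position 7 ('f'): window [7,7] length 1
  Position 8 ('h'): window [7,8] length 2
  Position 9 ('h'): repeat (last at 8), move window start to 9
  Position 9 ('h'): window [9,9] length 1
Longest substring with no repeats: "fha" with length 3

3


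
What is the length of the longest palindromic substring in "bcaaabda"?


Input: "bcaaabda"
Checking substrings for palindromes:
  [2:5] "aaa" (len 3) => palindrome
  [2:4] "aa" (len 2) => palindrome
  [3:5] "aa" (len 2) => palindrome
Longest palindromic substring: "aaa" with length 3

3


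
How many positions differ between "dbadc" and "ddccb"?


Comparing "dbadc" and "ddccb" position by position:
  Position 0: 'd' vs 'd' => same
  Position 1: 'b' vs 'd' => DIFFER
  Position 2: 'a' vs 'c' => DIFFER
  Position 3: 'd' vs 'c' => DIFFER
  Position 4: 'c' vs 'b' => DIFFER
Positions that differ: 4

4


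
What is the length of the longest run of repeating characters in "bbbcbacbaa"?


Input: "bbbcbacbaa"
Scanning for longest run:
  Position 1 ('b'): continues run of 'b', length=2
  Position 2 ('b'): continues run of 'b', length=3
  Position 3 ('c'): new char, reset run to 1
  Position 4 ('b'): new char, reset run to 1
  Position 5 ('a'): new char, reset run to 1
  Position 6 ('c'): new char, reset run to 1
  Position 7 ('b'): new char, reset run to 1
  Position 8 ('a'): new char, reset run to 1
  Position 9 ('a'): continues run of 'a', length=2
Longest run: 'b' with length 3

3


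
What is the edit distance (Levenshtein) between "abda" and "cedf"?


Computing edit distance: "abda" -> "cedf"
DP table:
           c    e    d    f
      0    1    2    3    4
  a   1    1    2    3    4
  b   2    2    2    3    4
  d   3    3    3    2    3
  a   4    4    4    3    3
Edit distance = dp[4][4] = 3

3


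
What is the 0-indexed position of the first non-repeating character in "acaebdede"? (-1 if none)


Input: acaebdede
Character frequencies:
  'a': 2
  'b': 1
  'c': 1
  'd': 2
  'e': 3
Scanning left to right for freq == 1:
  Position 0 ('a'): freq=2, skip
  Position 1 ('c'): unique! => answer = 1

1


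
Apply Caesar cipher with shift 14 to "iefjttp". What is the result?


Caesar cipher: shift "iefjttp" by 14
  'i' (pos 8) + 14 = pos 22 = 'w'
  'e' (pos 4) + 14 = pos 18 = 's'
  'f' (pos 5) + 14 = pos 19 = 't'
  'j' (pos 9) + 14 = pos 23 = 'x'
  't' (pos 19) + 14 = pos 7 = 'h'
  't' (pos 19) + 14 = pos 7 = 'h'
  'p' (pos 15) + 14 = pos 3 = 'd'
Result: wstxhhd

wstxhhd


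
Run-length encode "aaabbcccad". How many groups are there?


Input: aaabbcccad
Scanning for consecutive runs:
  Group 1: 'a' x 3 (positions 0-2)
  Group 2: 'b' x 2 (positions 3-4)
  Group 3: 'c' x 3 (positions 5-7)
  Group 4: 'a' x 1 (positions 8-8)
  Group 5: 'd' x 1 (positions 9-9)
Total groups: 5

5


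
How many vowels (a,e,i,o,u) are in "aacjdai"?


Input: aacjdai
Checking each character:
  'a' at position 0: vowel (running total: 1)
  'a' at position 1: vowel (running total: 2)
  'c' at position 2: consonant
  'j' at position 3: consonant
  'd' at position 4: consonant
  'a' at position 5: vowel (running total: 3)
  'i' at position 6: vowel (running total: 4)
Total vowels: 4

4


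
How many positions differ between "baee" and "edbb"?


Comparing "baee" and "edbb" position by position:
  Position 0: 'b' vs 'e' => DIFFER
  Position 1: 'a' vs 'd' => DIFFER
  Position 2: 'e' vs 'b' => DIFFER
  Position 3: 'e' vs 'b' => DIFFER
Positions that differ: 4

4


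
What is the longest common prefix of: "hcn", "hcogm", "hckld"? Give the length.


Words: hcn, hcogm, hckld
  Position 0: all 'h' => match
  Position 1: all 'c' => match
  Position 2: ('n', 'o', 'k') => mismatch, stop
LCP = "hc" (length 2)

2


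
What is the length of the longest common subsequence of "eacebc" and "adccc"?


LCS of "eacebc" and "adccc"
DP table:
           a    d    c    c    c
      0    0    0    0    0    0
  e   0    0    0    0    0    0
  a   0    1    1    1    1    1
  c   0    1    1    2    2    2
  e   0    1    1    2    2    2
  b   0    1    1    2    2    2
  c   0    1    1    2    3    3
LCS length = dp[6][5] = 3

3


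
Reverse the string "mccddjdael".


Input: mccddjdael
Reading characters right to left:
  Position 9: 'l'
  Position 8: 'e'
  Position 7: 'a'
  Position 6: 'd'
  Position 5: 'j'
  Position 4: 'd'
  Position 3: 'd'
  Position 2: 'c'
  Position 1: 'c'
  Position 0: 'm'
Reversed: leadjddccm

leadjddccm


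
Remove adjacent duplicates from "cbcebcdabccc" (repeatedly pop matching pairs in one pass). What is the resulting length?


Input: cbcebcdabccc
Stack-based adjacent duplicate removal:
  Read 'c': push. Stack: c
  Read 'b': push. Stack: cb
  Read 'c': push. Stack: cbc
  Read 'e': push. Stack: cbce
  Read 'b': push. Stack: cbceb
  Read 'c': push. Stack: cbcebc
  Read 'd': push. Stack: cbcebcd
  Read 'a': push. Stack: cbcebcda
  Read 'b': push. Stack: cbcebcdab
  Read 'c': push. Stack: cbcebcdabc
  Read 'c': matches stack top 'c' => pop. Stack: cbcebcdab
  Read 'c': push. Stack: cbcebcdabc
Final stack: "cbcebcdabc" (length 10)

10


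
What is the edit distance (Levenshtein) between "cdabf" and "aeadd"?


Computing edit distance: "cdabf" -> "aeadd"
DP table:
           a    e    a    d    d
      0    1    2    3    4    5
  c   1    1    2    3    4    5
  d   2    2    2    3    3    4
  a   3    2    3    2    3    4
  b   4    3    3    3    3    4
  f   5    4    4    4    4    4
Edit distance = dp[5][5] = 4

4


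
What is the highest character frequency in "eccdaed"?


Input: eccdaed
Character counts:
  'a': 1
  'c': 2
  'd': 2
  'e': 2
Maximum frequency: 2

2


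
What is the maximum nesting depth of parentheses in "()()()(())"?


Input: "()()()(())"
Tracking depth:
  Position 0 '(': depth becomes 1
  Position 1 ')': depth becomes 0
  Position 2 '(': depth becomes 1
  Position 3 ')': depth becomes 0
  Position 4 '(': depth becomes 1
  Position 5 ')': depth becomes 0
  Position 6 '(': depth becomes 1
  Position 7 '(': depth becomes 2
  Position 8 ')': depth becomes 1
  Position 9 ')': depth becomes 0
Maximum depth reached: 2

2


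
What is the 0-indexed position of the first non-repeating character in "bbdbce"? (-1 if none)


Input: bbdbce
Character frequencies:
  'b': 3
  'c': 1
  'd': 1
  'e': 1
Scanning left to right for freq == 1:
  Position 0 ('b'): freq=3, skip
  Position 1 ('b'): freq=3, skip
  Position 2 ('d'): unique! => answer = 2

2


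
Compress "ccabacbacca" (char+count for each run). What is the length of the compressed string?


Input: ccabacbacca
Runs:
  'c' x 2 => "c2"
  'a' x 1 => "a1"
  'b' x 1 => "b1"
  'a' x 1 => "a1"
  'c' x 1 => "c1"
  'b' x 1 => "b1"
  'a' x 1 => "a1"
  'c' x 2 => "c2"
  'a' x 1 => "a1"
Compressed: "c2a1b1a1c1b1a1c2a1"
Compressed length: 18

18


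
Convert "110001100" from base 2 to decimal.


Input: "110001100" in base 2
Positional expansion:
  Digit '1' (value 1) x 2^8 = 256
  Digit '1' (value 1) x 2^7 = 128
  Digit '0' (value 0) x 2^6 = 0
  Digit '0' (value 0) x 2^5 = 0
  Digit '0' (value 0) x 2^4 = 0
  Digit '1' (value 1) x 2^3 = 8
  Digit '1' (value 1) x 2^2 = 4
  Digit '0' (value 0) x 2^1 = 0
  Digit '0' (value 0) x 2^0 = 0
Sum = 396

396


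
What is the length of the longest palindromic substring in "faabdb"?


Input: "faabdb"
Checking substrings for palindromes:
  [3:6] "bdb" (len 3) => palindrome
  [1:3] "aa" (len 2) => palindrome
Longest palindromic substring: "bdb" with length 3

3


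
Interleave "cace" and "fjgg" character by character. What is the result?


Interleaving "cace" and "fjgg":
  Position 0: 'c' from first, 'f' from second => "cf"
  Position 1: 'a' from first, 'j' from second => "aj"
  Position 2: 'c' from first, 'g' from second => "cg"
  Position 3: 'e' from first, 'g' from second => "eg"
Result: cfajcgeg

cfajcgeg


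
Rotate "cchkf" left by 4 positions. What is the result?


Input: "cchkf", rotate left by 4
First 4 characters: "cchk"
Remaining characters: "f"
Concatenate remaining + first: "f" + "cchk" = "fcchk"

fcchk


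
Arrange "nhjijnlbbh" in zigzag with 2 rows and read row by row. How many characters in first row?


Zigzag "nhjijnlbbh" into 2 rows:
Placing characters:
  'n' => row 0
  'h' => row 1
  'j' => row 0
  'i' => row 1
  'j' => row 0
  'n' => row 1
  'l' => row 0
  'b' => row 1
  'b' => row 0
  'h' => row 1
Rows:
  Row 0: "njjlb"
  Row 1: "hinbh"
First row length: 5

5


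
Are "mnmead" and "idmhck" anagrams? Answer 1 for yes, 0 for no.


Strings: "mnmead", "idmhck"
Sorted first:  ademmn
Sorted second: cdhikm
Differ at position 0: 'a' vs 'c' => not anagrams

0


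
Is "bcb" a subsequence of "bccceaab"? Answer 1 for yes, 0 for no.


Check if "bcb" is a subsequence of "bccceaab"
Greedy scan:
  Position 0 ('b'): matches sub[0] = 'b'
  Position 1 ('c'): matches sub[1] = 'c'
  Position 2 ('c'): no match needed
  Position 3 ('c'): no match needed
  Position 4 ('e'): no match needed
  Position 5 ('a'): no match needed
  Position 6 ('a'): no match needed
  Position 7 ('b'): matches sub[2] = 'b'
All 3 characters matched => is a subsequence

1


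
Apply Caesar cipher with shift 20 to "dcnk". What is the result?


Caesar cipher: shift "dcnk" by 20
  'd' (pos 3) + 20 = pos 23 = 'x'
  'c' (pos 2) + 20 = pos 22 = 'w'
  'n' (pos 13) + 20 = pos 7 = 'h'
  'k' (pos 10) + 20 = pos 4 = 'e'
Result: xwhe

xwhe


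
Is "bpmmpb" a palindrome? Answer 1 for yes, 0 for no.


Input: bpmmpb
Reversed: bpmmpb
  Compare pos 0 ('b') with pos 5 ('b'): match
  Compare pos 1 ('p') with pos 4 ('p'): match
  Compare pos 2 ('m') with pos 3 ('m'): match
Result: palindrome

1


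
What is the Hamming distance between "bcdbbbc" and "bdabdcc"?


Comparing "bcdbbbc" and "bdabdcc" position by position:
  Position 0: 'b' vs 'b' => same
  Position 1: 'c' vs 'd' => differ
  Position 2: 'd' vs 'a' => differ
  Position 3: 'b' vs 'b' => same
  Position 4: 'b' vs 'd' => differ
  Position 5: 'b' vs 'c' => differ
  Position 6: 'c' vs 'c' => same
Total differences (Hamming distance): 4

4


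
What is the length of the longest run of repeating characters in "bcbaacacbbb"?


Input: "bcbaacacbbb"
Scanning for longest run:
  Position 1 ('c'): new char, reset run to 1
  Position 2 ('b'): new char, reset run to 1
  Position 3 ('a'): new char, reset run to 1
  Position 4 ('a'): continues run of 'a', length=2
  Position 5 ('c'): new char, reset run to 1
  Position 6 ('a'): new char, reset run to 1
  Position 7 ('c'): new char, reset run to 1
  Position 8 ('b'): new char, reset run to 1
  Position 9 ('b'): continues run of 'b', length=2
  Position 10 ('b'): continues run of 'b', length=3
Longest run: 'b' with length 3

3


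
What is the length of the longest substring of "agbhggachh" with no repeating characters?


Input: "agbhggachh"
Sliding window (track last position of each char):
  Position 0 ('a'): window [0,0] length 1 -- new best
  Position 1 ('g'): window [0,1] length 2 -- new best
  Position 2 ('b'): window [0,2] length 3 -- new best
  Position 3 ('h'): window [0,3] length 4 -- new best
  Position 4 ('g'): repeat (last at 1), move window start to 2
  Position 4 ('g'): window [2,4] length 3
  Position 5 ('g'): repeat (last at 4), move window start to 5
  Position 5 ('g'): window [5,5] length 1
  Position 6 ('a'): window [5,6] length 2
  Position 7 ('c'): window [5,7] length 3
  Position 8 ('h'): window [5,8] length 4
  Position 9 ('h'): repeat (last at 8), move window start to 9
  Position 9 ('h'): window [9,9] length 1
Longest substring with no repeats: "agbh" with length 4

4


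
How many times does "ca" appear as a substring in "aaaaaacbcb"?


Searching for "ca" in "aaaaaacbcb"
Scanning each position:
  Position 0: "aa" => no
  Position 1: "aa" => no
  Position 2: "aa" => no
  Position 3: "aa" => no
  Position 4: "aa" => no
  Position 5: "ac" => no
  Position 6: "cb" => no
  Position 7: "bc" => no
  Position 8: "cb" => no
Total occurrences: 0

0


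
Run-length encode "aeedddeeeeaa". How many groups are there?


Input: aeedddeeeeaa
Scanning for consecutive runs:
  Group 1: 'a' x 1 (positions 0-0)
  Group 2: 'e' x 2 (positions 1-2)
  Group 3: 'd' x 3 (positions 3-5)
  Group 4: 'e' x 4 (positions 6-9)
  Group 5: 'a' x 2 (positions 10-11)
Total groups: 5

5


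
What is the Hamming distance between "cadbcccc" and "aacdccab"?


Comparing "cadbcccc" and "aacdccab" position by position:
  Position 0: 'c' vs 'a' => differ
  Position 1: 'a' vs 'a' => same
  Position 2: 'd' vs 'c' => differ
  Position 3: 'b' vs 'd' => differ
  Position 4: 'c' vs 'c' => same
  Position 5: 'c' vs 'c' => same
  Position 6: 'c' vs 'a' => differ
  Position 7: 'c' vs 'b' => differ
Total differences (Hamming distance): 5

5


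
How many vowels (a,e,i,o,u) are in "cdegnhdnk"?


Input: cdegnhdnk
Checking each character:
  'c' at position 0: consonant
  'd' at position 1: consonant
  'e' at position 2: vowel (running total: 1)
  'g' at position 3: consonant
  'n' at position 4: consonant
  'h' at position 5: consonant
  'd' at position 6: consonant
  'n' at position 7: consonant
  'k' at position 8: consonant
Total vowels: 1

1


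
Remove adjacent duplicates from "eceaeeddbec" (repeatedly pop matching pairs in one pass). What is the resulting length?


Input: eceaeeddbec
Stack-based adjacent duplicate removal:
  Read 'e': push. Stack: e
  Read 'c': push. Stack: ec
  Read 'e': push. Stack: ece
  Read 'a': push. Stack: ecea
  Read 'e': push. Stack: eceae
  Read 'e': matches stack top 'e' => pop. Stack: ecea
  Read 'd': push. Stack: ecead
  Read 'd': matches stack top 'd' => pop. Stack: ecea
  Read 'b': push. Stack: eceab
  Read 'e': push. Stack: eceabe
  Read 'c': push. Stack: eceabec
Final stack: "eceabec" (length 7)

7


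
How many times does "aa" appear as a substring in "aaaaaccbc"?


Searching for "aa" in "aaaaaccbc"
Scanning each position:
  Position 0: "aa" => MATCH
  Position 1: "aa" => MATCH
  Position 2: "aa" => MATCH
  Position 3: "aa" => MATCH
  Position 4: "ac" => no
  Position 5: "cc" => no
  Position 6: "cb" => no
  Position 7: "bc" => no
Total occurrences: 4

4


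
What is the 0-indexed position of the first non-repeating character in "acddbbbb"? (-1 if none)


Input: acddbbbb
Character frequencies:
  'a': 1
  'b': 4
  'c': 1
  'd': 2
Scanning left to right for freq == 1:
  Position 0 ('a'): unique! => answer = 0

0


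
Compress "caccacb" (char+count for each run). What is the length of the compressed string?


Input: caccacb
Runs:
  'c' x 1 => "c1"
  'a' x 1 => "a1"
  'c' x 2 => "c2"
  'a' x 1 => "a1"
  'c' x 1 => "c1"
  'b' x 1 => "b1"
Compressed: "c1a1c2a1c1b1"
Compressed length: 12

12


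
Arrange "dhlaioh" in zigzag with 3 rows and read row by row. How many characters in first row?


Zigzag "dhlaioh" into 3 rows:
Placing characters:
  'd' => row 0
  'h' => row 1
  'l' => row 2
  'a' => row 1
  'i' => row 0
  'o' => row 1
  'h' => row 2
Rows:
  Row 0: "di"
  Row 1: "hao"
  Row 2: "lh"
First row length: 2

2


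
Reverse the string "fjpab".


Input: fjpab
Reading characters right to left:
  Position 4: 'b'
  Position 3: 'a'
  Position 2: 'p'
  Position 1: 'j'
  Position 0: 'f'
Reversed: bapjf

bapjf


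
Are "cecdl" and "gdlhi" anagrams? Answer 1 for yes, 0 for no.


Strings: "cecdl", "gdlhi"
Sorted first:  ccdel
Sorted second: dghil
Differ at position 0: 'c' vs 'd' => not anagrams

0


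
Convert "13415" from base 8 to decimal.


Input: "13415" in base 8
Positional expansion:
  Digit '1' (value 1) x 8^4 = 4096
  Digit '3' (value 3) x 8^3 = 1536
  Digit '4' (value 4) x 8^2 = 256
  Digit '1' (value 1) x 8^1 = 8
  Digit '5' (value 5) x 8^0 = 5
Sum = 5901

5901


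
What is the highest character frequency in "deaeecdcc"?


Input: deaeecdcc
Character counts:
  'a': 1
  'c': 3
  'd': 2
  'e': 3
Maximum frequency: 3

3


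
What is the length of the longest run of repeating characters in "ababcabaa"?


Input: "ababcabaa"
Scanning for longest run:
  Position 1 ('b'): new char, reset run to 1
  Position 2 ('a'): new char, reset run to 1
  Position 3 ('b'): new char, reset run to 1
  Position 4 ('c'): new char, reset run to 1
  Position 5 ('a'): new char, reset run to 1
  Position 6 ('b'): new char, reset run to 1
  Position 7 ('a'): new char, reset run to 1
  Position 8 ('a'): continues run of 'a', length=2
Longest run: 'a' with length 2

2


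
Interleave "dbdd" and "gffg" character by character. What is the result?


Interleaving "dbdd" and "gffg":
  Position 0: 'd' from first, 'g' from second => "dg"
  Position 1: 'b' from first, 'f' from second => "bf"
  Position 2: 'd' from first, 'f' from second => "df"
  Position 3: 'd' from first, 'g' from second => "dg"
Result: dgbfdfdg

dgbfdfdg


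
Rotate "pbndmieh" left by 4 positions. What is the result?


Input: "pbndmieh", rotate left by 4
First 4 characters: "pbnd"
Remaining characters: "mieh"
Concatenate remaining + first: "mieh" + "pbnd" = "miehpbnd"

miehpbnd


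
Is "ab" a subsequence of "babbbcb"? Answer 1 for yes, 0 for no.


Check if "ab" is a subsequence of "babbbcb"
Greedy scan:
  Position 0 ('b'): no match needed
  Position 1 ('a'): matches sub[0] = 'a'
  Position 2 ('b'): matches sub[1] = 'b'
  Position 3 ('b'): no match needed
  Position 4 ('b'): no match needed
  Position 5 ('c'): no match needed
  Position 6 ('b'): no match needed
All 2 characters matched => is a subsequence

1


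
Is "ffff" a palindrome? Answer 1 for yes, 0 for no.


Input: ffff
Reversed: ffff
  Compare pos 0 ('f') with pos 3 ('f'): match
  Compare pos 1 ('f') with pos 2 ('f'): match
Result: palindrome

1


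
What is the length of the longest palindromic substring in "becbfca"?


Input: "becbfca"
Checking substrings for palindromes:
  No multi-char palindromic substrings found
Longest palindromic substring: "b" with length 1

1


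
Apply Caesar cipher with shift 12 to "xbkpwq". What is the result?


Caesar cipher: shift "xbkpwq" by 12
  'x' (pos 23) + 12 = pos 9 = 'j'
  'b' (pos 1) + 12 = pos 13 = 'n'
  'k' (pos 10) + 12 = pos 22 = 'w'
  'p' (pos 15) + 12 = pos 1 = 'b'
  'w' (pos 22) + 12 = pos 8 = 'i'
  'q' (pos 16) + 12 = pos 2 = 'c'
Result: jnwbic

jnwbic


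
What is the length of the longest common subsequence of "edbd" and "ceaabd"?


LCS of "edbd" and "ceaabd"
DP table:
           c    e    a    a    b    d
      0    0    0    0    0    0    0
  e   0    0    1    1    1    1    1
  d   0    0    1    1    1    1    2
  b   0    0    1    1    1    2    2
  d   0    0    1    1    1    2    3
LCS length = dp[4][6] = 3

3


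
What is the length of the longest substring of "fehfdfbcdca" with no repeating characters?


Input: "fehfdfbcdca"
Sliding window (track last position of each char):
  Position 0 ('f'): window [0,0] length 1 -- new best
  Position 1 ('e'): window [0,1] length 2 -- new best
  Position 2 ('h'): window [0,2] length 3 -- new best
  Position 3 ('f'): repeat (last at 0), move window start to 1
  Position 3 ('f'): window [1,3] length 3
  Position 4 ('d'): window [1,4] length 4 -- new best
  Position 5 ('f'): repeat (last at 3), move window start to 4
  Position 5 ('f'): window [4,5] length 2
  Position 6 ('b'): window [4,6] length 3
  Position 7 ('c'): window [4,7] length 4
  Position 8 ('d'): repeat (last at 4), move window start to 5
  Position 8 ('d'): window [5,8] length 4
  Position 9 ('c'): repeat (last at 7), move window start to 8
  Position 9 ('c'): window [8,9] length 2
  Position 10 ('a'): window [8,10] length 3
Longest substring with no repeats: "ehfd" with length 4

4


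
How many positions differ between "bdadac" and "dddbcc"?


Comparing "bdadac" and "dddbcc" position by position:
  Position 0: 'b' vs 'd' => DIFFER
  Position 1: 'd' vs 'd' => same
  Position 2: 'a' vs 'd' => DIFFER
  Position 3: 'd' vs 'b' => DIFFER
  Position 4: 'a' vs 'c' => DIFFER
  Position 5: 'c' vs 'c' => same
Positions that differ: 4

4


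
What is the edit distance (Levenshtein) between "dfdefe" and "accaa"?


Computing edit distance: "dfdefe" -> "accaa"
DP table:
           a    c    c    a    a
      0    1    2    3    4    5
  d   1    1    2    3    4    5
  f   2    2    2    3    4    5
  d   3    3    3    3    4    5
  e   4    4    4    4    4    5
  f   5    5    5    5    5    5
  e   6    6    6    6    6    6
Edit distance = dp[6][5] = 6

6


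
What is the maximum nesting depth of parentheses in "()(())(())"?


Input: "()(())(())"
Tracking depth:
  Position 0 '(': depth becomes 1
  Position 1 ')': depth becomes 0
  Position 2 '(': depth becomes 1
  Position 3 '(': depth becomes 2
  Position 4 ')': depth becomes 1
  Position 5 ')': depth becomes 0
  Position 6 '(': depth becomes 1
  Position 7 '(': depth becomes 2
  Position 8 ')': depth becomes 1
  Position 9 ')': depth becomes 0
Maximum depth reached: 2

2


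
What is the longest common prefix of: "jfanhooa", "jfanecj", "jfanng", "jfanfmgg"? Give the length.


Words: jfanhooa, jfanecj, jfanng, jfanfmgg
  Position 0: all 'j' => match
  Position 1: all 'f' => match
  Position 2: all 'a' => match
  Position 3: all 'n' => match
  Position 4: ('h', 'e', 'n', 'f') => mismatch, stop
LCP = "jfan" (length 4)

4


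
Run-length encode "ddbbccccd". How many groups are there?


Input: ddbbccccd
Scanning for consecutive runs:
  Group 1: 'd' x 2 (positions 0-1)
  Group 2: 'b' x 2 (positions 2-3)
  Group 3: 'c' x 4 (positions 4-7)
  Group 4: 'd' x 1 (positions 8-8)
Total groups: 4

4


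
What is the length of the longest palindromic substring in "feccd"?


Input: "feccd"
Checking substrings for palindromes:
  [2:4] "cc" (len 2) => palindrome
Longest palindromic substring: "cc" with length 2

2


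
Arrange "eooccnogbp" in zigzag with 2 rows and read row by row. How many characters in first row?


Zigzag "eooccnogbp" into 2 rows:
Placing characters:
  'e' => row 0
  'o' => row 1
  'o' => row 0
  'c' => row 1
  'c' => row 0
  'n' => row 1
  'o' => row 0
  'g' => row 1
  'b' => row 0
  'p' => row 1
Rows:
  Row 0: "eocob"
  Row 1: "ocngp"
First row length: 5

5


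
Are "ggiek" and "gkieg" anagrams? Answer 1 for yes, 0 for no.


Strings: "ggiek", "gkieg"
Sorted first:  eggik
Sorted second: eggik
Sorted forms match => anagrams

1


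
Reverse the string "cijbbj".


Input: cijbbj
Reading characters right to left:
  Position 5: 'j'
  Position 4: 'b'
  Position 3: 'b'
  Position 2: 'j'
  Position 1: 'i'
  Position 0: 'c'
Reversed: jbbjic

jbbjic


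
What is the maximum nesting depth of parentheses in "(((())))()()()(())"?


Input: "(((())))()()()(())"
Tracking depth:
  Position 0 '(': depth becomes 1
  Position 1 '(': depth becomes 2
  Position 2 '(': depth becomes 3
  Position 3 '(': depth becomes 4
  Position 4 ')': depth becomes 3
  Position 5 ')': depth becomes 2
  Position 6 ')': depth becomes 1
  Position 7 ')': depth becomes 0
  Position 8 '(': depth becomes 1
  Position 9 ')': depth becomes 0
  Position 10 '(': depth becomes 1
  Position 11 ')': depth becomes 0
  Position 12 '(': depth becomes 1
  Position 13 ')': depth becomes 0
  Position 14 '(': depth becomes 1
  Position 15 '(': depth becomes 2
  Position 16 ')': depth becomes 1
  Position 17 ')': depth becomes 0
Maximum depth reached: 4

4


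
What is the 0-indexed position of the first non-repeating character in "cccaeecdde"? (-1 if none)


Input: cccaeecdde
Character frequencies:
  'a': 1
  'c': 4
  'd': 2
  'e': 3
Scanning left to right for freq == 1:
  Position 0 ('c'): freq=4, skip
  Position 1 ('c'): freq=4, skip
  Position 2 ('c'): freq=4, skip
  Position 3 ('a'): unique! => answer = 3

3


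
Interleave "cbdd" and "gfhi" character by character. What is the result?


Interleaving "cbdd" and "gfhi":
  Position 0: 'c' from first, 'g' from second => "cg"
  Position 1: 'b' from first, 'f' from second => "bf"
  Position 2: 'd' from first, 'h' from second => "dh"
  Position 3: 'd' from first, 'i' from second => "di"
Result: cgbfdhdi

cgbfdhdi


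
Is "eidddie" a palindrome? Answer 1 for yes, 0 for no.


Input: eidddie
Reversed: eidddie
  Compare pos 0 ('e') with pos 6 ('e'): match
  Compare pos 1 ('i') with pos 5 ('i'): match
  Compare pos 2 ('d') with pos 4 ('d'): match
Result: palindrome

1


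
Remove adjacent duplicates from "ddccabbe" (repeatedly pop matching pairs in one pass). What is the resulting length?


Input: ddccabbe
Stack-based adjacent duplicate removal:
  Read 'd': push. Stack: d
  Read 'd': matches stack top 'd' => pop. Stack: (empty)
  Read 'c': push. Stack: c
  Read 'c': matches stack top 'c' => pop. Stack: (empty)
  Read 'a': push. Stack: a
  Read 'b': push. Stack: ab
  Read 'b': matches stack top 'b' => pop. Stack: a
  Read 'e': push. Stack: ae
Final stack: "ae" (length 2)

2


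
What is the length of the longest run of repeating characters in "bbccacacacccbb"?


Input: "bbccacacacccbb"
Scanning for longest run:
  Position 1 ('b'): continues run of 'b', length=2
  Position 2 ('c'): new char, reset run to 1
  Position 3 ('c'): continues run of 'c', length=2
  Position 4 ('a'): new char, reset run to 1
  Position 5 ('c'): new char, reset run to 1
  Position 6 ('a'): new char, reset run to 1
  Position 7 ('c'): new char, reset run to 1
  Position 8 ('a'): new char, reset run to 1
  Position 9 ('c'): new char, reset run to 1
  Position 10 ('c'): continues run of 'c', length=2
  Position 11 ('c'): continues run of 'c', length=3
  Position 12 ('b'): new char, reset run to 1
  Position 13 ('b'): continues run of 'b', length=2
Longest run: 'c' with length 3

3


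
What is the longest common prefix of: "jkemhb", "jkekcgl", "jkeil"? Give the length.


Words: jkemhb, jkekcgl, jkeil
  Position 0: all 'j' => match
  Position 1: all 'k' => match
  Position 2: all 'e' => match
  Position 3: ('m', 'k', 'i') => mismatch, stop
LCP = "jke" (length 3)

3
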